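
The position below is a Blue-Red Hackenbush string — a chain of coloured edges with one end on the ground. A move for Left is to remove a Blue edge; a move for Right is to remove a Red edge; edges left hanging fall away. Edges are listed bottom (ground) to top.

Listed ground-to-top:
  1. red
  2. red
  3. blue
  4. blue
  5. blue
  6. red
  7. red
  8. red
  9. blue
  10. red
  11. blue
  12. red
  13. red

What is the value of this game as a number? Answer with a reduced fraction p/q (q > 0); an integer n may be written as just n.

Prefix values for red red blue blue blue red red red blue red blue red red via {L|R} + simplicity:
1 of 13 · r · max L −∞ · min R 0 → -1
2 of 13 · rr · max L −∞ · min R -1 → -2
3 of 13 · rrb · max L -2 · min R -1 → -3/2
4 of 13 · rrbb · max L -3/2 · min R -1 → -5/4
5 of 13 · rrbbb · max L -5/4 · min R -1 → -9/8
6 of 13 · rrbbbr · max L -5/4 · min R -9/8 → -19/16
7 of 13 · rrbbbrr · max L -5/4 · min R -19/16 → -39/32
8 of 13 · rrbbbrrr · max L -5/4 · min R -39/32 → -79/64
9 of 13 · rrbbbrrrb · max L -79/64 · min R -39/32 → -157/128
10 of 13 · rrbbbrrrbr · max L -79/64 · min R -157/128 → -315/256
11 of 13 · rrbbbrrrbrb · max L -315/256 · min R -157/128 → -629/512
12 of 13 · rrbbbrrrbrbr · max L -315/256 · min R -629/512 → -1259/1024
13 of 13 · rrbbbrrrbrbrr · max L -315/256 · min R -1259/1024 → -2519/2048

-2519/2048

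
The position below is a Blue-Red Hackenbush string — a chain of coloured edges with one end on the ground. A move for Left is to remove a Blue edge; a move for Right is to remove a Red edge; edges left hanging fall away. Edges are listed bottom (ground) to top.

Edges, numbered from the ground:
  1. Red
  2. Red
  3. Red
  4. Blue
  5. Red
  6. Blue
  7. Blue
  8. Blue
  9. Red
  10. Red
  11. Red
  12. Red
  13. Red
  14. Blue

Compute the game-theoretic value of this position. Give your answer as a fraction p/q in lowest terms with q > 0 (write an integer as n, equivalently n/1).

-5245/2048

value(R) = { · | 0 } → -1
value(RR) = { · | -1, 0 } → -2
value(RRR) = { · | -2, -1, 0 } → -3
value(RRRB) = { -3 | -2, -1, 0 } → -5/2
value(RRRBR) = { -3 | -5/2, -2, -1, 0 } → -11/4
value(RRRBRB) = { -3, -11/4 | -5/2, -2, -1, 0 } → -21/8
value(RRRBRBB) = { -3, -11/4, -21/8 | -5/2, -2, -1, 0 } → -41/16
value(RRRBRBBB) = { -3, -11/4, -21/8, -41/16 | -5/2, -2, -1, 0 } → -81/32
value(RRRBRBBBR) = { -3, -11/4, -21/8, -41/16 | -81/32, -5/2, -2, -1, 0 } → -163/64
value(RRRBRBBBRR) = { -3, -11/4, -21/8, -41/16 | -163/64, -81/32, -5/2, -2, -1, 0 } → -327/128
value(RRRBRBBBRRR) = { -3, -11/4, -21/8, -41/16 | -327/128, -163/64, -81/32, -5/2, -2, -1, 0 } → -655/256
value(RRRBRBBBRRRR) = { -3, -11/4, -21/8, -41/16 | -655/256, -327/128, -163/64, -81/32, -5/2, -2, -1, 0 } → -1311/512
value(RRRBRBBBRRRRR) = { -3, -11/4, -21/8, -41/16 | -1311/512, -655/256, -327/128, -163/64, -81/32, -5/2, -2, -1, 0 } → -2623/1024
value(RRRBRBBBRRRRRB) = { -3, -11/4, -21/8, -41/16, -2623/1024 | -1311/512, -655/256, -327/128, -163/64, -81/32, -5/2, -2, -1, 0 } → -5245/2048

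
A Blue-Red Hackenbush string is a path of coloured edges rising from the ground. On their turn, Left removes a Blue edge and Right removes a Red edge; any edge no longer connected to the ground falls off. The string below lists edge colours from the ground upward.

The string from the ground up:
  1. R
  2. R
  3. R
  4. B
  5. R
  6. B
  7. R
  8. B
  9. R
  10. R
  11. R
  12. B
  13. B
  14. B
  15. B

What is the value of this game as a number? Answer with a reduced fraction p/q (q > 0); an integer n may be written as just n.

-10977/4096

step 1: add R to get R; options L={ none } R={ 0 } gives -1
step 2: add R to get RR; options L={ none } R={ -1,0 } gives -2
step 3: add R to get RRR; options L={ none } R={ -2,-1,0 } gives -3
step 4: add B to get RRRB; options L={ -3 } R={ -2,-1,0 } gives -5/2
step 5: add R to get RRRBR; options L={ -3 } R={ -5/2,-2,-1,0 } gives -11/4
step 6: add B to get RRRBRB; options L={ -3,-11/4 } R={ -5/2,-2,-1,0 } gives -21/8
step 7: add R to get RRRBRBR; options L={ -3,-11/4 } R={ -21/8,-5/2,-2,-1,0 } gives -43/16
step 8: add B to get RRRBRBRB; options L={ -3,-11/4,-43/16 } R={ -21/8,-5/2,-2,-1,0 } gives -85/32
step 9: add R to get RRRBRBRBR; options L={ -3,-11/4,-43/16 } R={ -85/32,-21/8,-5/2,-2,-1,0 } gives -171/64
step 10: add R to get RRRBRBRBRR; options L={ -3,-11/4,-43/16 } R={ -171/64,-85/32,-21/8,-5/2,-2,-1,0 } gives -343/128
step 11: add R to get RRRBRBRBRRR; options L={ -3,-11/4,-43/16 } R={ -343/128,-171/64,-85/32,-21/8,-5/2,-2,-1,0 } gives -687/256
step 12: add B to get RRRBRBRBRRRB; options L={ -3,-11/4,-43/16,-687/256 } R={ -343/128,-171/64,-85/32,-21/8,-5/2,-2,-1,0 } gives -1373/512
step 13: add B to get RRRBRBRBRRRBB; options L={ -3,-11/4,-43/16,-687/256,-1373/512 } R={ -343/128,-171/64,-85/32,-21/8,-5/2,-2,-1,0 } gives -2745/1024
step 14: add B to get RRRBRBRBRRRBBB; options L={ -3,-11/4,-43/16,-687/256,-1373/512,-2745/1024 } R={ -343/128,-171/64,-85/32,-21/8,-5/2,-2,-1,0 } gives -5489/2048
step 15: add B to get RRRBRBRBRRRBBBB; options L={ -3,-11/4,-43/16,-687/256,-1373/512,-2745/1024,-5489/2048 } R={ -343/128,-171/64,-85/32,-21/8,-5/2,-2,-1,0 } gives -10977/4096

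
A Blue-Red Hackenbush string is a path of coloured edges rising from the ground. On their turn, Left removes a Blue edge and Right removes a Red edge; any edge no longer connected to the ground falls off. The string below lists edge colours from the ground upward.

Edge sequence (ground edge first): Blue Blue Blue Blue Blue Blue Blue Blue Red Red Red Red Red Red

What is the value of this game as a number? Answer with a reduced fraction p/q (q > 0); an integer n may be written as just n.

step 1: add Blue to get B; options L={ 0 } R={ · } — 1
step 2: add Blue to get BB; options L={ 0,1 } R={ · } — 2
step 3: add Blue to get BBB; options L={ 0,1,2 } R={ · } — 3
step 4: add Blue to get BBBB; options L={ 0,1,2,3 } R={ · } — 4
step 5: add Blue to get BBBBB; options L={ 0,1,2,3,4 } R={ · } — 5
step 6: add Blue to get BBBBBB; options L={ 0,1,2,3,4,5 } R={ · } — 6
step 7: add Blue to get BBBBBBB; options L={ 0,1,2,3,4,5,6 } R={ · } — 7
step 8: add Blue to get BBBBBBBB; options L={ 0,1,2,3,4,5,6,7 } R={ · } — 8
step 9: add Red to get BBBBBBBBR; options L={ 0,1,2,3,4,5,6,7 } R={ 8 } — 15/2
step 10: add Red to get BBBBBBBBRR; options L={ 0,1,2,3,4,5,6,7 } R={ 15/2,8 } — 29/4
step 11: add Red to get BBBBBBBBRRR; options L={ 0,1,2,3,4,5,6,7 } R={ 29/4,15/2,8 } — 57/8
step 12: add Red to get BBBBBBBBRRRR; options L={ 0,1,2,3,4,5,6,7 } R={ 57/8,29/4,15/2,8 } — 113/16
step 13: add Red to get BBBBBBBBRRRRR; options L={ 0,1,2,3,4,5,6,7 } R={ 113/16,57/8,29/4,15/2,8 } — 225/32
step 14: add Red to get BBBBBBBBRRRRRR; options L={ 0,1,2,3,4,5,6,7 } R={ 225/32,113/16,57/8,29/4,15/2,8 } — 449/64

449/64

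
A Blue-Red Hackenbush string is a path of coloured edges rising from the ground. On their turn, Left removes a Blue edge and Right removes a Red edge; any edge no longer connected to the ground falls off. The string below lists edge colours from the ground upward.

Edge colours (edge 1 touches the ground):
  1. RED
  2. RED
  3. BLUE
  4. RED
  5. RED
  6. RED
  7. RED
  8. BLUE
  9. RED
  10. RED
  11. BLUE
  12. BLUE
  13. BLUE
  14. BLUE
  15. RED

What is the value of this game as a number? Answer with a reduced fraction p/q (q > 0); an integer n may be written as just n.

Build v(s[:k]) for k = 1..15, string s = RED RED BLUE RED RED RED RED BLUE RED RED BLUE BLUE BLUE BLUE RED.
v(R) = { none | 0 } — -1
v(RR) = { none | -1 0 } — -2
v(RRB) = { -2 | -1 0 } — -3/2
v(RRBR) = { -2 | -3/2 -1 0 } — -7/4
v(RRBRR) = { -2 | -7/4 -3/2 -1 0 } — -15/8
v(RRBRRR) = { -2 | -15/8 -7/4 -3/2 -1 0 } — -31/16
v(RRBRRRR) = { -2 | -31/16 -15/8 -7/4 -3/2 -1 0 } — -63/32
v(RRBRRRRB) = { -2 -63/32 | -31/16 -15/8 -7/4 -3/2 -1 0 } — -125/64
v(RRBRRRRBR) = { -2 -63/32 | -125/64 -31/16 -15/8 -7/4 -3/2 -1 0 } — -251/128
v(RRBRRRRBRR) = { -2 -63/32 | -251/128 -125/64 -31/16 -15/8 -7/4 -3/2 -1 0 } — -503/256
v(RRBRRRRBRRB) = { -2 -63/32 -503/256 | -251/128 -125/64 -31/16 -15/8 -7/4 -3/2 -1 0 } — -1005/512
v(RRBRRRRBRRBB) = { -2 -63/32 -503/256 -1005/512 | -251/128 -125/64 -31/16 -15/8 -7/4 -3/2 -1 0 } — -2009/1024
v(RRBRRRRBRRBBB) = { -2 -63/32 -503/256 -1005/512 -2009/1024 | -251/128 -125/64 -31/16 -15/8 -7/4 -3/2 -1 0 } — -4017/2048
v(RRBRRRRBRRBBBB) = { -2 -63/32 -503/256 -1005/512 -2009/1024 -4017/2048 | -251/128 -125/64 -31/16 -15/8 -7/4 -3/2 -1 0 } — -8033/4096
v(RRBRRRRBRRBBBBR) = { -2 -63/32 -503/256 -1005/512 -2009/1024 -4017/2048 | -8033/4096 -251/128 -125/64 -31/16 -15/8 -7/4 -3/2 -1 0 } — -16067/8192

-16067/8192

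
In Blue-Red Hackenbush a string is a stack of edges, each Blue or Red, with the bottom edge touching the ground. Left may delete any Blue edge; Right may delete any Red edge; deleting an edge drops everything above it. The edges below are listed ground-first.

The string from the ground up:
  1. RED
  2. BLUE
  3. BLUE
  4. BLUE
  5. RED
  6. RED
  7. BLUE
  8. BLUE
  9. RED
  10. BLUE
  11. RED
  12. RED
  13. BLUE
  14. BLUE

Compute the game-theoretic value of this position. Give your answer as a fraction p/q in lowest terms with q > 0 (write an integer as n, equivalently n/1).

edge 1 of 14 (RED): {  | 0 } → -1
edge 2 of 14 (BLUE): { -1 | 0 } → -1/2
edge 3 of 14 (BLUE): { -1; -1/2 | 0 } → -1/4
edge 4 of 14 (BLUE): { -1; -1/2; -1/4 | 0 } → -1/8
edge 5 of 14 (RED): { -1; -1/2; -1/4 | -1/8; 0 } → -3/16
edge 6 of 14 (RED): { -1; -1/2; -1/4 | -3/16; -1/8; 0 } → -7/32
edge 7 of 14 (BLUE): { -1; -1/2; -1/4; -7/32 | -3/16; -1/8; 0 } → -13/64
edge 8 of 14 (BLUE): { -1; -1/2; -1/4; -7/32; -13/64 | -3/16; -1/8; 0 } → -25/128
edge 9 of 14 (RED): { -1; -1/2; -1/4; -7/32; -13/64 | -25/128; -3/16; -1/8; 0 } → -51/256
edge 10 of 14 (BLUE): { -1; -1/2; -1/4; -7/32; -13/64; -51/256 | -25/128; -3/16; -1/8; 0 } → -101/512
edge 11 of 14 (RED): { -1; -1/2; -1/4; -7/32; -13/64; -51/256 | -101/512; -25/128; -3/16; -1/8; 0 } → -203/1024
edge 12 of 14 (RED): { -1; -1/2; -1/4; -7/32; -13/64; -51/256 | -203/1024; -101/512; -25/128; -3/16; -1/8; 0 } → -407/2048
edge 13 of 14 (BLUE): { -1; -1/2; -1/4; -7/32; -13/64; -51/256; -407/2048 | -203/1024; -101/512; -25/128; -3/16; -1/8; 0 } → -813/4096
edge 14 of 14 (BLUE): { -1; -1/2; -1/4; -7/32; -13/64; -51/256; -407/2048; -813/4096 | -203/1024; -101/512; -25/128; -3/16; -1/8; 0 } → -1625/8192

-1625/8192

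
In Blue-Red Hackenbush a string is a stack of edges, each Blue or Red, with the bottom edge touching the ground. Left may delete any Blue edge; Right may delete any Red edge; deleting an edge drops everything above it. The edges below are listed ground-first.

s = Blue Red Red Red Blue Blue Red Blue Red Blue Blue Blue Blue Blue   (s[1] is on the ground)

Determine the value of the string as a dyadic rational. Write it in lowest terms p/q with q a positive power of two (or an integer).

1727/8192

step 1: add Blue to get B; options L={ 0 } R={ (no moves) } ⇒ 1
step 2: add Red to get BR; options L={ 0 } R={ 1 } ⇒ 1/2
step 3: add Red to get BRR; options L={ 0 } R={ 1/2,1 } ⇒ 1/4
step 4: add Red to get BRRR; options L={ 0 } R={ 1/4,1/2,1 } ⇒ 1/8
step 5: add Blue to get BRRRB; options L={ 0,1/8 } R={ 1/4,1/2,1 } ⇒ 3/16
step 6: add Blue to get BRRRBB; options L={ 0,1/8,3/16 } R={ 1/4,1/2,1 } ⇒ 7/32
step 7: add Red to get BRRRBBR; options L={ 0,1/8,3/16 } R={ 7/32,1/4,1/2,1 } ⇒ 13/64
step 8: add Blue to get BRRRBBRB; options L={ 0,1/8,3/16,13/64 } R={ 7/32,1/4,1/2,1 } ⇒ 27/128
step 9: add Red to get BRRRBBRBR; options L={ 0,1/8,3/16,13/64 } R={ 27/128,7/32,1/4,1/2,1 } ⇒ 53/256
step 10: add Blue to get BRRRBBRBRB; options L={ 0,1/8,3/16,13/64,53/256 } R={ 27/128,7/32,1/4,1/2,1 } ⇒ 107/512
step 11: add Blue to get BRRRBBRBRBB; options L={ 0,1/8,3/16,13/64,53/256,107/512 } R={ 27/128,7/32,1/4,1/2,1 } ⇒ 215/1024
step 12: add Blue to get BRRRBBRBRBBB; options L={ 0,1/8,3/16,13/64,53/256,107/512,215/1024 } R={ 27/128,7/32,1/4,1/2,1 } ⇒ 431/2048
step 13: add Blue to get BRRRBBRBRBBBB; options L={ 0,1/8,3/16,13/64,53/256,107/512,215/1024,431/2048 } R={ 27/128,7/32,1/4,1/2,1 } ⇒ 863/4096
step 14: add Blue to get BRRRBBRBRBBBBB; options L={ 0,1/8,3/16,13/64,53/256,107/512,215/1024,431/2048,863/4096 } R={ 27/128,7/32,1/4,1/2,1 } ⇒ 1727/8192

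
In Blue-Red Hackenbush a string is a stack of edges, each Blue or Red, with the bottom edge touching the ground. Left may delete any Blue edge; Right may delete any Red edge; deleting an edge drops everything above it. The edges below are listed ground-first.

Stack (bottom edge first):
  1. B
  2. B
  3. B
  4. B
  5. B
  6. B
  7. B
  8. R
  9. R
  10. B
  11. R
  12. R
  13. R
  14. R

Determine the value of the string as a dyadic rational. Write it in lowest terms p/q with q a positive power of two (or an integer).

801/128

B: Left { 0 }, Right {  } — simplest 1
BB: Left { 0 1 }, Right {  } — simplest 2
BBB: Left { 0 1 2 }, Right {  } — simplest 3
BBBB: Left { 0 1 2 3 }, Right {  } — simplest 4
BBBBB: Left { 0 1 2 3 4 }, Right {  } — simplest 5
BBBBBB: Left { 0 1 2 3 4 5 }, Right {  } — simplest 6
BBBBBBB: Left { 0 1 2 3 4 5 6 }, Right {  } — simplest 7
BBBBBBBR: Left { 0 1 2 3 4 5 6 }, Right { 7 } — simplest 13/2
BBBBBBBRR: Left { 0 1 2 3 4 5 6 }, Right { 13/2 7 } — simplest 25/4
BBBBBBBRRB: Left { 0 1 2 3 4 5 6 25/4 }, Right { 13/2 7 } — simplest 51/8
BBBBBBBRRBR: Left { 0 1 2 3 4 5 6 25/4 }, Right { 51/8 13/2 7 } — simplest 101/16
BBBBBBBRRBRR: Left { 0 1 2 3 4 5 6 25/4 }, Right { 101/16 51/8 13/2 7 } — simplest 201/32
BBBBBBBRRBRRR: Left { 0 1 2 3 4 5 6 25/4 }, Right { 201/32 101/16 51/8 13/2 7 } — simplest 401/64
BBBBBBBRRBRRRR: Left { 0 1 2 3 4 5 6 25/4 }, Right { 401/64 201/32 101/16 51/8 13/2 7 } — simplest 801/128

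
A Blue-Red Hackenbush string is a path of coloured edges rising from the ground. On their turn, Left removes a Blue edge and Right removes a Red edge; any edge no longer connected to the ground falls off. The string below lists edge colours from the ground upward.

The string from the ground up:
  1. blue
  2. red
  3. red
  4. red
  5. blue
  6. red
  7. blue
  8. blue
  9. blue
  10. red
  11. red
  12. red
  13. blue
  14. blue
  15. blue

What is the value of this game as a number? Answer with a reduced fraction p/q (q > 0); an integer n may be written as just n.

2959/16384

Recurse on prefixes of the 15-edge string blue red red red blue red blue blue blue red red red blue blue blue:
v(b) = { 0 |  } -> 1
v(br) = { 0 | 1 } -> 1/2
v(brr) = { 0 | 1/2 1 } -> 1/4
v(brrr) = { 0 | 1/4 1/2 1 } -> 1/8
v(brrrb) = { 0 1/8 | 1/4 1/2 1 } -> 3/16
v(brrrbr) = { 0 1/8 | 3/16 1/4 1/2 1 } -> 5/32
v(brrrbrb) = { 0 1/8 5/32 | 3/16 1/4 1/2 1 } -> 11/64
v(brrrbrbb) = { 0 1/8 5/32 11/64 | 3/16 1/4 1/2 1 } -> 23/128
v(brrrbrbbb) = { 0 1/8 5/32 11/64 23/128 | 3/16 1/4 1/2 1 } -> 47/256
v(brrrbrbbbr) = { 0 1/8 5/32 11/64 23/128 | 47/256 3/16 1/4 1/2 1 } -> 93/512
v(brrrbrbbbrr) = { 0 1/8 5/32 11/64 23/128 | 93/512 47/256 3/16 1/4 1/2 1 } -> 185/1024
v(brrrbrbbbrrr) = { 0 1/8 5/32 11/64 23/128 | 185/1024 93/512 47/256 3/16 1/4 1/2 1 } -> 369/2048
v(brrrbrbbbrrrb) = { 0 1/8 5/32 11/64 23/128 369/2048 | 185/1024 93/512 47/256 3/16 1/4 1/2 1 } -> 739/4096
v(brrrbrbbbrrrbb) = { 0 1/8 5/32 11/64 23/128 369/2048 739/4096 | 185/1024 93/512 47/256 3/16 1/4 1/2 1 } -> 1479/8192
v(brrrbrbbbrrrbbb) = { 0 1/8 5/32 11/64 23/128 369/2048 739/4096 1479/8192 | 185/1024 93/512 47/256 3/16 1/4 1/2 1 } -> 2959/16384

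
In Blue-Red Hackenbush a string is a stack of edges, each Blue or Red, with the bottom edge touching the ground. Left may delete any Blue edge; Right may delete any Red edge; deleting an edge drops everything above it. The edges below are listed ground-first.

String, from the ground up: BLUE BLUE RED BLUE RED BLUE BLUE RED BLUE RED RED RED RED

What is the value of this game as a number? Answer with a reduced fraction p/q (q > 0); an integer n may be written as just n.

Prefix values for BLUE BLUE RED BLUE RED BLUE BLUE RED BLUE RED RED RED RED via {L|R} + simplicity:
1 of 13 · B · max L 0 · min R +∞ -> 1
2 of 13 · BB · max L 1 · min R +∞ -> 2
3 of 13 · BBR · max L 1 · min R 2 -> 3/2
4 of 13 · BBRB · max L 3/2 · min R 2 -> 7/4
5 of 13 · BBRBR · max L 3/2 · min R 7/4 -> 13/8
6 of 13 · BBRBRB · max L 13/8 · min R 7/4 -> 27/16
7 of 13 · BBRBRBB · max L 27/16 · min R 7/4 -> 55/32
8 of 13 · BBRBRBBR · max L 27/16 · min R 55/32 -> 109/64
9 of 13 · BBRBRBBRB · max L 109/64 · min R 55/32 -> 219/128
10 of 13 · BBRBRBBRBR · max L 109/64 · min R 219/128 -> 437/256
11 of 13 · BBRBRBBRBRR · max L 109/64 · min R 437/256 -> 873/512
12 of 13 · BBRBRBBRBRRR · max L 109/64 · min R 873/512 -> 1745/1024
13 of 13 · BBRBRBBRBRRRR · max L 109/64 · min R 1745/1024 -> 3489/2048

3489/2048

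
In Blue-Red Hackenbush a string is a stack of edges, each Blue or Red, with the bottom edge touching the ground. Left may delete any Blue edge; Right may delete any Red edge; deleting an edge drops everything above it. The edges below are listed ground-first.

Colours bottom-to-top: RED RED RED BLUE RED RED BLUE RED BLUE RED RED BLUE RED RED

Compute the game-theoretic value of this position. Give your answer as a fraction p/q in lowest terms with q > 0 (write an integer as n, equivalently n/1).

1 of 14 · R · max L −∞ · min R 0 => -1
2 of 14 · RR · max L −∞ · min R -1 => -2
3 of 14 · RRR · max L −∞ · min R -2 => -3
4 of 14 · RRRB · max L -3 · min R -2 => -5/2
5 of 14 · RRRBR · max L -3 · min R -5/2 => -11/4
6 of 14 · RRRBRR · max L -3 · min R -11/4 => -23/8
7 of 14 · RRRBRRB · max L -23/8 · min R -11/4 => -45/16
8 of 14 · RRRBRRBR · max L -23/8 · min R -45/16 => -91/32
9 of 14 · RRRBRRBRB · max L -91/32 · min R -45/16 => -181/64
10 of 14 · RRRBRRBRBR · max L -91/32 · min R -181/64 => -363/128
11 of 14 · RRRBRRBRBRR · max L -91/32 · min R -363/128 => -727/256
12 of 14 · RRRBRRBRBRRB · max L -727/256 · min R -363/128 => -1453/512
13 of 14 · RRRBRRBRBRRBR · max L -727/256 · min R -1453/512 => -2907/1024
14 of 14 · RRRBRRBRBRRBRR · max L -727/256 · min R -2907/1024 => -5815/2048

-5815/2048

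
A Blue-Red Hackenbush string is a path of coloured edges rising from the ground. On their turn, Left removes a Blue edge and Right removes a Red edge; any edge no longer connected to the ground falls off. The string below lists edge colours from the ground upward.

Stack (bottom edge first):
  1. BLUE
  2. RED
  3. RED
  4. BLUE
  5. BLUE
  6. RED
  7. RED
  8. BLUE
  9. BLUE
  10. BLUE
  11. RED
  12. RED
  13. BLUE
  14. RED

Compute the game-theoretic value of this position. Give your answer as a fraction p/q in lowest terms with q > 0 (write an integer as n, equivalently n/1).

v(B) = { 0 | (no moves) } => 1
v(BR) = { 0 | 1 } => 1/2
v(BRR) = { 0 | 1/2; 1 } => 1/4
v(BRRB) = { 0; 1/4 | 1/2; 1 } => 3/8
v(BRRBB) = { 0; 1/4; 3/8 | 1/2; 1 } => 7/16
v(BRRBBR) = { 0; 1/4; 3/8 | 7/16; 1/2; 1 } => 13/32
v(BRRBBRR) = { 0; 1/4; 3/8 | 13/32; 7/16; 1/2; 1 } => 25/64
v(BRRBBRRB) = { 0; 1/4; 3/8; 25/64 | 13/32; 7/16; 1/2; 1 } => 51/128
v(BRRBBRRBB) = { 0; 1/4; 3/8; 25/64; 51/128 | 13/32; 7/16; 1/2; 1 } => 103/256
v(BRRBBRRBBB) = { 0; 1/4; 3/8; 25/64; 51/128; 103/256 | 13/32; 7/16; 1/2; 1 } => 207/512
v(BRRBBRRBBBR) = { 0; 1/4; 3/8; 25/64; 51/128; 103/256 | 207/512; 13/32; 7/16; 1/2; 1 } => 413/1024
v(BRRBBRRBBBRR) = { 0; 1/4; 3/8; 25/64; 51/128; 103/256 | 413/1024; 207/512; 13/32; 7/16; 1/2; 1 } => 825/2048
v(BRRBBRRBBBRRB) = { 0; 1/4; 3/8; 25/64; 51/128; 103/256; 825/2048 | 413/1024; 207/512; 13/32; 7/16; 1/2; 1 } => 1651/4096
v(BRRBBRRBBBRRBR) = { 0; 1/4; 3/8; 25/64; 51/128; 103/256; 825/2048 | 1651/4096; 413/1024; 207/512; 13/32; 7/16; 1/2; 1 } => 3301/8192

3301/8192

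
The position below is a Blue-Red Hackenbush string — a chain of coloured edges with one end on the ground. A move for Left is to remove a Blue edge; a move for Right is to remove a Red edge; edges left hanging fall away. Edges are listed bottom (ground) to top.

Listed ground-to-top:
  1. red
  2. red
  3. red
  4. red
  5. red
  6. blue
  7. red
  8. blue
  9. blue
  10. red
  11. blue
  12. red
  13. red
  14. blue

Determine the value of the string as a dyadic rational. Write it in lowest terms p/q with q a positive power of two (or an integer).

Build G(s[:k]) for k = 1..14, string s = red red red red red blue red blue blue red blue red red blue.
1 of 14 · r · max L −∞ · min R 0 so -1
2 of 14 · rr · max L −∞ · min R -1 so -2
3 of 14 · rrr · max L −∞ · min R -2 so -3
4 of 14 · rrrr · max L −∞ · min R -3 so -4
5 of 14 · rrrrr · max L −∞ · min R -4 so -5
6 of 14 · rrrrrb · max L -5 · min R -4 so -9/2
7 of 14 · rrrrrbr · max L -5 · min R -9/2 so -19/4
8 of 14 · rrrrrbrb · max L -19/4 · min R -9/2 so -37/8
9 of 14 · rrrrrbrbb · max L -37/8 · min R -9/2 so -73/16
10 of 14 · rrrrrbrbbr · max L -37/8 · min R -73/16 so -147/32
11 of 14 · rrrrrbrbbrb · max L -147/32 · min R -73/16 so -293/64
12 of 14 · rrrrrbrbbrbr · max L -147/32 · min R -293/64 so -587/128
13 of 14 · rrrrrbrbbrbrr · max L -147/32 · min R -587/128 so -1175/256
14 of 14 · rrrrrbrbbrbrrb · max L -1175/256 · min R -587/128 so -2349/512

-2349/512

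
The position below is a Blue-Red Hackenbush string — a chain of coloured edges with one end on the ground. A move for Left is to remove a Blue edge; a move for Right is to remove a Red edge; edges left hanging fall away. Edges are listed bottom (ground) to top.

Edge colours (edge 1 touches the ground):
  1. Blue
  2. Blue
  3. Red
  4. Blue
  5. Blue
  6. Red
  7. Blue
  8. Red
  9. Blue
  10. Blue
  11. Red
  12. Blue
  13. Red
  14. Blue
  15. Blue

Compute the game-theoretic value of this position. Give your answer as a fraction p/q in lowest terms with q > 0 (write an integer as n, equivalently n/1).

Build val(s[:k]) for k = 1..15, string s = Blue Blue Red Blue Blue Red Blue Red Blue Blue Red Blue Red Blue Blue.
edge 1 of 15 (Blue): { 0 | · } gives 1
edge 2 of 15 (Blue): { 0,1 | · } gives 2
edge 3 of 15 (Red): { 0,1 | 2 } gives 3/2
edge 4 of 15 (Blue): { 0,1,3/2 | 2 } gives 7/4
edge 5 of 15 (Blue): { 0,1,3/2,7/4 | 2 } gives 15/8
edge 6 of 15 (Red): { 0,1,3/2,7/4 | 15/8,2 } gives 29/16
edge 7 of 15 (Blue): { 0,1,3/2,7/4,29/16 | 15/8,2 } gives 59/32
edge 8 of 15 (Red): { 0,1,3/2,7/4,29/16 | 59/32,15/8,2 } gives 117/64
edge 9 of 15 (Blue): { 0,1,3/2,7/4,29/16,117/64 | 59/32,15/8,2 } gives 235/128
edge 10 of 15 (Blue): { 0,1,3/2,7/4,29/16,117/64,235/128 | 59/32,15/8,2 } gives 471/256
edge 11 of 15 (Red): { 0,1,3/2,7/4,29/16,117/64,235/128 | 471/256,59/32,15/8,2 } gives 941/512
edge 12 of 15 (Blue): { 0,1,3/2,7/4,29/16,117/64,235/128,941/512 | 471/256,59/32,15/8,2 } gives 1883/1024
edge 13 of 15 (Red): { 0,1,3/2,7/4,29/16,117/64,235/128,941/512 | 1883/1024,471/256,59/32,15/8,2 } gives 3765/2048
edge 14 of 15 (Blue): { 0,1,3/2,7/4,29/16,117/64,235/128,941/512,3765/2048 | 1883/1024,471/256,59/32,15/8,2 } gives 7531/4096
edge 15 of 15 (Blue): { 0,1,3/2,7/4,29/16,117/64,235/128,941/512,3765/2048,7531/4096 | 1883/1024,471/256,59/32,15/8,2 } gives 15063/8192

15063/8192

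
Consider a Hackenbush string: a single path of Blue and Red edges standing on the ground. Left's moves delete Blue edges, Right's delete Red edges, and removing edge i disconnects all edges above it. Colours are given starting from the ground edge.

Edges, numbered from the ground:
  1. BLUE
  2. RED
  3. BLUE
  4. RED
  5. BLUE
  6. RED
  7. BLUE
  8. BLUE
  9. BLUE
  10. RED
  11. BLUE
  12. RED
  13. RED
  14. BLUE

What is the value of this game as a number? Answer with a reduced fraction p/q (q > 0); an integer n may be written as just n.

5587/8192

step 1: add BLUE to get B; options L={ 0 } R={ (no moves) } gives 1
step 2: add RED to get BR; options L={ 0 } R={ 1 } gives 1/2
step 3: add BLUE to get BRB; options L={ 0,1/2 } R={ 1 } gives 3/4
step 4: add RED to get BRBR; options L={ 0,1/2 } R={ 3/4,1 } gives 5/8
step 5: add BLUE to get BRBRB; options L={ 0,1/2,5/8 } R={ 3/4,1 } gives 11/16
step 6: add RED to get BRBRBR; options L={ 0,1/2,5/8 } R={ 11/16,3/4,1 } gives 21/32
step 7: add BLUE to get BRBRBRB; options L={ 0,1/2,5/8,21/32 } R={ 11/16,3/4,1 } gives 43/64
step 8: add BLUE to get BRBRBRBB; options L={ 0,1/2,5/8,21/32,43/64 } R={ 11/16,3/4,1 } gives 87/128
step 9: add BLUE to get BRBRBRBBB; options L={ 0,1/2,5/8,21/32,43/64,87/128 } R={ 11/16,3/4,1 } gives 175/256
step 10: add RED to get BRBRBRBBBR; options L={ 0,1/2,5/8,21/32,43/64,87/128 } R={ 175/256,11/16,3/4,1 } gives 349/512
step 11: add BLUE to get BRBRBRBBBRB; options L={ 0,1/2,5/8,21/32,43/64,87/128,349/512 } R={ 175/256,11/16,3/4,1 } gives 699/1024
step 12: add RED to get BRBRBRBBBRBR; options L={ 0,1/2,5/8,21/32,43/64,87/128,349/512 } R={ 699/1024,175/256,11/16,3/4,1 } gives 1397/2048
step 13: add RED to get BRBRBRBBBRBRR; options L={ 0,1/2,5/8,21/32,43/64,87/128,349/512 } R={ 1397/2048,699/1024,175/256,11/16,3/4,1 } gives 2793/4096
step 14: add BLUE to get BRBRBRBBBRBRRB; options L={ 0,1/2,5/8,21/32,43/64,87/128,349/512,2793/4096 } R={ 1397/2048,699/1024,175/256,11/16,3/4,1 } gives 5587/8192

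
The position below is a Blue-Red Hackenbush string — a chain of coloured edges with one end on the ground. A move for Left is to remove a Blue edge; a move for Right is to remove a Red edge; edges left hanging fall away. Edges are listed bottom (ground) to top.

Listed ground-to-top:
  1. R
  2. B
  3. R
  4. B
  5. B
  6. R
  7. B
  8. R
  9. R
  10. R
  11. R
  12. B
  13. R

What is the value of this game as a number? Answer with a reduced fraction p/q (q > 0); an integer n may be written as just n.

1 of 13 · R · max L −∞ · min R 0 → -1
2 of 13 · RB · max L -1 · min R 0 → -1/2
3 of 13 · RBR · max L -1 · min R -1/2 → -3/4
4 of 13 · RBRB · max L -3/4 · min R -1/2 → -5/8
5 of 13 · RBRBB · max L -5/8 · min R -1/2 → -9/16
6 of 13 · RBRBBR · max L -5/8 · min R -9/16 → -19/32
7 of 13 · RBRBBRB · max L -19/32 · min R -9/16 → -37/64
8 of 13 · RBRBBRBR · max L -19/32 · min R -37/64 → -75/128
9 of 13 · RBRBBRBRR · max L -19/32 · min R -75/128 → -151/256
10 of 13 · RBRBBRBRRR · max L -19/32 · min R -151/256 → -303/512
11 of 13 · RBRBBRBRRRR · max L -19/32 · min R -303/512 → -607/1024
12 of 13 · RBRBBRBRRRRB · max L -607/1024 · min R -303/512 → -1213/2048
13 of 13 · RBRBBRBRRRRBR · max L -607/1024 · min R -1213/2048 → -2427/4096

-2427/4096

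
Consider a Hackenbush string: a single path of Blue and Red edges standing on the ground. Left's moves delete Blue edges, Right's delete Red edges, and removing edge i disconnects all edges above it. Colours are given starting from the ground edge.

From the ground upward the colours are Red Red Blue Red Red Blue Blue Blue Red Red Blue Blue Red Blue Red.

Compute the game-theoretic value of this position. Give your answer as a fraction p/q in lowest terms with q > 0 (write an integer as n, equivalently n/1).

-14539/8192

value_1 [R]  L=[·]  R=[0]  → -1
value_2 [RR]  L=[·]  R=[-1 0]  → -2
value_3 [RRB]  L=[-2]  R=[-1 0]  → -3/2
value_4 [RRBR]  L=[-2]  R=[-3/2 -1 0]  → -7/4
value_5 [RRBRR]  L=[-2]  R=[-7/4 -3/2 -1 0]  → -15/8
value_6 [RRBRRB]  L=[-2 -15/8]  R=[-7/4 -3/2 -1 0]  → -29/16
value_7 [RRBRRBB]  L=[-2 -15/8 -29/16]  R=[-7/4 -3/2 -1 0]  → -57/32
value_8 [RRBRRBBB]  L=[-2 -15/8 -29/16 -57/32]  R=[-7/4 -3/2 -1 0]  → -113/64
value_9 [RRBRRBBBR]  L=[-2 -15/8 -29/16 -57/32]  R=[-113/64 -7/4 -3/2 -1 0]  → -227/128
value_10 [RRBRRBBBRR]  L=[-2 -15/8 -29/16 -57/32]  R=[-227/128 -113/64 -7/4 -3/2 -1 0]  → -455/256
value_11 [RRBRRBBBRRB]  L=[-2 -15/8 -29/16 -57/32 -455/256]  R=[-227/128 -113/64 -7/4 -3/2 -1 0]  → -909/512
value_12 [RRBRRBBBRRBB]  L=[-2 -15/8 -29/16 -57/32 -455/256 -909/512]  R=[-227/128 -113/64 -7/4 -3/2 -1 0]  → -1817/1024
value_13 [RRBRRBBBRRBBR]  L=[-2 -15/8 -29/16 -57/32 -455/256 -909/512]  R=[-1817/1024 -227/128 -113/64 -7/4 -3/2 -1 0]  → -3635/2048
value_14 [RRBRRBBBRRBBRB]  L=[-2 -15/8 -29/16 -57/32 -455/256 -909/512 -3635/2048]  R=[-1817/1024 -227/128 -113/64 -7/4 -3/2 -1 0]  → -7269/4096
value_15 [RRBRRBBBRRBBRBR]  L=[-2 -15/8 -29/16 -57/32 -455/256 -909/512 -3635/2048]  R=[-7269/4096 -1817/1024 -227/128 -113/64 -7/4 -3/2 -1 0]  → -14539/8192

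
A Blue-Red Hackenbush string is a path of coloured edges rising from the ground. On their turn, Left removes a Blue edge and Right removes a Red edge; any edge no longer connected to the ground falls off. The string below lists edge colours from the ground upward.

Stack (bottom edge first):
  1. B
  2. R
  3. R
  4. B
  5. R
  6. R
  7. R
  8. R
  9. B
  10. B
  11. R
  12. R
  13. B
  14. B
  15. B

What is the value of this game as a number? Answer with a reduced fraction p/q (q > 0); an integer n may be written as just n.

4303/16384

step 1: add B to get B; options L={ 0 } R={ none } = 1
step 2: add R to get BR; options L={ 0 } R={ 1 } = 1/2
step 3: add R to get BRR; options L={ 0 } R={ 1/2; 1 } = 1/4
step 4: add B to get BRRB; options L={ 0; 1/4 } R={ 1/2; 1 } = 3/8
step 5: add R to get BRRBR; options L={ 0; 1/4 } R={ 3/8; 1/2; 1 } = 5/16
step 6: add R to get BRRBRR; options L={ 0; 1/4 } R={ 5/16; 3/8; 1/2; 1 } = 9/32
step 7: add R to get BRRBRRR; options L={ 0; 1/4 } R={ 9/32; 5/16; 3/8; 1/2; 1 } = 17/64
step 8: add R to get BRRBRRRR; options L={ 0; 1/4 } R={ 17/64; 9/32; 5/16; 3/8; 1/2; 1 } = 33/128
step 9: add B to get BRRBRRRRB; options L={ 0; 1/4; 33/128 } R={ 17/64; 9/32; 5/16; 3/8; 1/2; 1 } = 67/256
step 10: add B to get BRRBRRRRBB; options L={ 0; 1/4; 33/128; 67/256 } R={ 17/64; 9/32; 5/16; 3/8; 1/2; 1 } = 135/512
step 11: add R to get BRRBRRRRBBR; options L={ 0; 1/4; 33/128; 67/256 } R={ 135/512; 17/64; 9/32; 5/16; 3/8; 1/2; 1 } = 269/1024
step 12: add R to get BRRBRRRRBBRR; options L={ 0; 1/4; 33/128; 67/256 } R={ 269/1024; 135/512; 17/64; 9/32; 5/16; 3/8; 1/2; 1 } = 537/2048
step 13: add B to get BRRBRRRRBBRRB; options L={ 0; 1/4; 33/128; 67/256; 537/2048 } R={ 269/1024; 135/512; 17/64; 9/32; 5/16; 3/8; 1/2; 1 } = 1075/4096
step 14: add B to get BRRBRRRRBBRRBB; options L={ 0; 1/4; 33/128; 67/256; 537/2048; 1075/4096 } R={ 269/1024; 135/512; 17/64; 9/32; 5/16; 3/8; 1/2; 1 } = 2151/8192
step 15: add B to get BRRBRRRRBBRRBBB; options L={ 0; 1/4; 33/128; 67/256; 537/2048; 1075/4096; 2151/8192 } R={ 269/1024; 135/512; 17/64; 9/32; 5/16; 3/8; 1/2; 1 } = 4303/16384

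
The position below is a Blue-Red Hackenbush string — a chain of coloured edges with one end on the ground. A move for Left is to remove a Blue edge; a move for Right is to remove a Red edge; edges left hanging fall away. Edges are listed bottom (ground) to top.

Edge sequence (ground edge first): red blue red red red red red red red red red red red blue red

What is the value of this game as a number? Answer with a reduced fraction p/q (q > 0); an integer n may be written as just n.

-16379/16384

step 1: add red to get r; options L={  } R={ 0 } -> -1
step 2: add blue to get rb; options L={ -1 } R={ 0 } -> -1/2
step 3: add red to get rbr; options L={ -1 } R={ -1/2; 0 } -> -3/4
step 4: add red to get rbrr; options L={ -1 } R={ -3/4; -1/2; 0 } -> -7/8
step 5: add red to get rbrrr; options L={ -1 } R={ -7/8; -3/4; -1/2; 0 } -> -15/16
step 6: add red to get rbrrrr; options L={ -1 } R={ -15/16; -7/8; -3/4; -1/2; 0 } -> -31/32
step 7: add red to get rbrrrrr; options L={ -1 } R={ -31/32; -15/16; -7/8; -3/4; -1/2; 0 } -> -63/64
step 8: add red to get rbrrrrrr; options L={ -1 } R={ -63/64; -31/32; -15/16; -7/8; -3/4; -1/2; 0 } -> -127/128
step 9: add red to get rbrrrrrrr; options L={ -1 } R={ -127/128; -63/64; -31/32; -15/16; -7/8; -3/4; -1/2; 0 } -> -255/256
step 10: add red to get rbrrrrrrrr; options L={ -1 } R={ -255/256; -127/128; -63/64; -31/32; -15/16; -7/8; -3/4; -1/2; 0 } -> -511/512
step 11: add red to get rbrrrrrrrrr; options L={ -1 } R={ -511/512; -255/256; -127/128; -63/64; -31/32; -15/16; -7/8; -3/4; -1/2; 0 } -> -1023/1024
step 12: add red to get rbrrrrrrrrrr; options L={ -1 } R={ -1023/1024; -511/512; -255/256; -127/128; -63/64; -31/32; -15/16; -7/8; -3/4; -1/2; 0 } -> -2047/2048
step 13: add red to get rbrrrrrrrrrrr; options L={ -1 } R={ -2047/2048; -1023/1024; -511/512; -255/256; -127/128; -63/64; -31/32; -15/16; -7/8; -3/4; -1/2; 0 } -> -4095/4096
step 14: add blue to get rbrrrrrrrrrrrb; options L={ -1; -4095/4096 } R={ -2047/2048; -1023/1024; -511/512; -255/256; -127/128; -63/64; -31/32; -15/16; -7/8; -3/4; -1/2; 0 } -> -8189/8192
step 15: add red to get rbrrrrrrrrrrrbr; options L={ -1; -4095/4096 } R={ -8189/8192; -2047/2048; -1023/1024; -511/512; -255/256; -127/128; -63/64; -31/32; -15/16; -7/8; -3/4; -1/2; 0 } -> -16379/16384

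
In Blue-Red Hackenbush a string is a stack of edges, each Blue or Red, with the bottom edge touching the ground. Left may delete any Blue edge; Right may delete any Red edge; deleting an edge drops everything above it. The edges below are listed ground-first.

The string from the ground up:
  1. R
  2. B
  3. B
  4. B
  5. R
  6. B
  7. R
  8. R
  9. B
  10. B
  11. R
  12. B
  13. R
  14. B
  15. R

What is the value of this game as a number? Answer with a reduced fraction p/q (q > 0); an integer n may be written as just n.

-2859/16384

Prefix values for R B B B R B R R B B R B R B R via {L|R} + simplicity:
1 of 15 · R · max L −∞ · min R 0 ⇒ -1
2 of 15 · RB · max L -1 · min R 0 ⇒ -1/2
3 of 15 · RBB · max L -1/2 · min R 0 ⇒ -1/4
4 of 15 · RBBB · max L -1/4 · min R 0 ⇒ -1/8
5 of 15 · RBBBR · max L -1/4 · min R -1/8 ⇒ -3/16
6 of 15 · RBBBRB · max L -3/16 · min R -1/8 ⇒ -5/32
7 of 15 · RBBBRBR · max L -3/16 · min R -5/32 ⇒ -11/64
8 of 15 · RBBBRBRR · max L -3/16 · min R -11/64 ⇒ -23/128
9 of 15 · RBBBRBRRB · max L -23/128 · min R -11/64 ⇒ -45/256
10 of 15 · RBBBRBRRBB · max L -45/256 · min R -11/64 ⇒ -89/512
11 of 15 · RBBBRBRRBBR · max L -45/256 · min R -89/512 ⇒ -179/1024
12 of 15 · RBBBRBRRBBRB · max L -179/1024 · min R -89/512 ⇒ -357/2048
13 of 15 · RBBBRBRRBBRBR · max L -179/1024 · min R -357/2048 ⇒ -715/4096
14 of 15 · RBBBRBRRBBRBRB · max L -715/4096 · min R -357/2048 ⇒ -1429/8192
15 of 15 · RBBBRBRRBBRBRBR · max L -715/4096 · min R -1429/8192 ⇒ -2859/16384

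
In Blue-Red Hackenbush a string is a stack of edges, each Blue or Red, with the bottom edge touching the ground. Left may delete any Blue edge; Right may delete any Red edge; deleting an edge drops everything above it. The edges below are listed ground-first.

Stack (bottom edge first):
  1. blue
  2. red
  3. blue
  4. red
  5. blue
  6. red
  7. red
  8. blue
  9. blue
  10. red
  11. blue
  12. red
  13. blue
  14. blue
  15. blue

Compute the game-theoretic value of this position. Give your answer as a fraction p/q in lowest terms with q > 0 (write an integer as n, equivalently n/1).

10671/16384

Build g(s[:k]) for k = 1..15, string s = blue red blue red blue red red blue blue red blue red blue blue blue.
g_1 [b]  L=[0]  R=[(no moves)]  ⇒ 1
g_2 [br]  L=[0]  R=[1]  ⇒ 1/2
g_3 [brb]  L=[0; 1/2]  R=[1]  ⇒ 3/4
g_4 [brbr]  L=[0; 1/2]  R=[3/4; 1]  ⇒ 5/8
g_5 [brbrb]  L=[0; 1/2; 5/8]  R=[3/4; 1]  ⇒ 11/16
g_6 [brbrbr]  L=[0; 1/2; 5/8]  R=[11/16; 3/4; 1]  ⇒ 21/32
g_7 [brbrbrr]  L=[0; 1/2; 5/8]  R=[21/32; 11/16; 3/4; 1]  ⇒ 41/64
g_8 [brbrbrrb]  L=[0; 1/2; 5/8; 41/64]  R=[21/32; 11/16; 3/4; 1]  ⇒ 83/128
g_9 [brbrbrrbb]  L=[0; 1/2; 5/8; 41/64; 83/128]  R=[21/32; 11/16; 3/4; 1]  ⇒ 167/256
g_10 [brbrbrrbbr]  L=[0; 1/2; 5/8; 41/64; 83/128]  R=[167/256; 21/32; 11/16; 3/4; 1]  ⇒ 333/512
g_11 [brbrbrrbbrb]  L=[0; 1/2; 5/8; 41/64; 83/128; 333/512]  R=[167/256; 21/32; 11/16; 3/4; 1]  ⇒ 667/1024
g_12 [brbrbrrbbrbr]  L=[0; 1/2; 5/8; 41/64; 83/128; 333/512]  R=[667/1024; 167/256; 21/32; 11/16; 3/4; 1]  ⇒ 1333/2048
g_13 [brbrbrrbbrbrb]  L=[0; 1/2; 5/8; 41/64; 83/128; 333/512; 1333/2048]  R=[667/1024; 167/256; 21/32; 11/16; 3/4; 1]  ⇒ 2667/4096
g_14 [brbrbrrbbrbrbb]  L=[0; 1/2; 5/8; 41/64; 83/128; 333/512; 1333/2048; 2667/4096]  R=[667/1024; 167/256; 21/32; 11/16; 3/4; 1]  ⇒ 5335/8192
g_15 [brbrbrrbbrbrbbb]  L=[0; 1/2; 5/8; 41/64; 83/128; 333/512; 1333/2048; 2667/4096; 5335/8192]  R=[667/1024; 167/256; 21/32; 11/16; 3/4; 1]  ⇒ 10671/16384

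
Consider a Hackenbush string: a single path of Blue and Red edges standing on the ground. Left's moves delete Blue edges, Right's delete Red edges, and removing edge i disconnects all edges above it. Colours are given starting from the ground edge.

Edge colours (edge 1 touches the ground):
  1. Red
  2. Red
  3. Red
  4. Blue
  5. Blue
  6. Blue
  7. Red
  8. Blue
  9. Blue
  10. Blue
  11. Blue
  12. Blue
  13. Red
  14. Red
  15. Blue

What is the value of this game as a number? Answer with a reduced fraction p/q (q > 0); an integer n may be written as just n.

val_1 [R]  L=[none]  R=[0]  -> -1
val_2 [RR]  L=[none]  R=[-1, 0]  -> -2
val_3 [RRR]  L=[none]  R=[-2, -1, 0]  -> -3
val_4 [RRRB]  L=[-3]  R=[-2, -1, 0]  -> -5/2
val_5 [RRRBB]  L=[-3, -5/2]  R=[-2, -1, 0]  -> -9/4
val_6 [RRRBBB]  L=[-3, -5/2, -9/4]  R=[-2, -1, 0]  -> -17/8
val_7 [RRRBBBR]  L=[-3, -5/2, -9/4]  R=[-17/8, -2, -1, 0]  -> -35/16
val_8 [RRRBBBRB]  L=[-3, -5/2, -9/4, -35/16]  R=[-17/8, -2, -1, 0]  -> -69/32
val_9 [RRRBBBRBB]  L=[-3, -5/2, -9/4, -35/16, -69/32]  R=[-17/8, -2, -1, 0]  -> -137/64
val_10 [RRRBBBRBBB]  L=[-3, -5/2, -9/4, -35/16, -69/32, -137/64]  R=[-17/8, -2, -1, 0]  -> -273/128
val_11 [RRRBBBRBBBB]  L=[-3, -5/2, -9/4, -35/16, -69/32, -137/64, -273/128]  R=[-17/8, -2, -1, 0]  -> -545/256
val_12 [RRRBBBRBBBBB]  L=[-3, -5/2, -9/4, -35/16, -69/32, -137/64, -273/128, -545/256]  R=[-17/8, -2, -1, 0]  -> -1089/512
val_13 [RRRBBBRBBBBBR]  L=[-3, -5/2, -9/4, -35/16, -69/32, -137/64, -273/128, -545/256]  R=[-1089/512, -17/8, -2, -1, 0]  -> -2179/1024
val_14 [RRRBBBRBBBBBRR]  L=[-3, -5/2, -9/4, -35/16, -69/32, -137/64, -273/128, -545/256]  R=[-2179/1024, -1089/512, -17/8, -2, -1, 0]  -> -4359/2048
val_15 [RRRBBBRBBBBBRRB]  L=[-3, -5/2, -9/4, -35/16, -69/32, -137/64, -273/128, -545/256, -4359/2048]  R=[-2179/1024, -1089/512, -17/8, -2, -1, 0]  -> -8717/4096

-8717/4096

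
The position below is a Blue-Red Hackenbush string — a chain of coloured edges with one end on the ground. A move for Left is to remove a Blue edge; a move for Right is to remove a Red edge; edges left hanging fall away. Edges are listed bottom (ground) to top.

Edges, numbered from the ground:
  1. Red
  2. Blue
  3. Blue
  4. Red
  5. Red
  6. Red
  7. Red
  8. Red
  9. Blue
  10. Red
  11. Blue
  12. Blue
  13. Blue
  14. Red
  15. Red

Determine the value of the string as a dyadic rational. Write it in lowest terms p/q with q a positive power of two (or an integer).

1 of 15 · R · max L −∞ · min R 0 ⇒ -1
2 of 15 · RB · max L -1 · min R 0 ⇒ -1/2
3 of 15 · RBB · max L -1/2 · min R 0 ⇒ -1/4
4 of 15 · RBBR · max L -1/2 · min R -1/4 ⇒ -3/8
5 of 15 · RBBRR · max L -1/2 · min R -3/8 ⇒ -7/16
6 of 15 · RBBRRR · max L -1/2 · min R -7/16 ⇒ -15/32
7 of 15 · RBBRRRR · max L -1/2 · min R -15/32 ⇒ -31/64
8 of 15 · RBBRRRRR · max L -1/2 · min R -31/64 ⇒ -63/128
9 of 15 · RBBRRRRRB · max L -63/128 · min R -31/64 ⇒ -125/256
10 of 15 · RBBRRRRRBR · max L -63/128 · min R -125/256 ⇒ -251/512
11 of 15 · RBBRRRRRBRB · max L -251/512 · min R -125/256 ⇒ -501/1024
12 of 15 · RBBRRRRRBRBB · max L -501/1024 · min R -125/256 ⇒ -1001/2048
13 of 15 · RBBRRRRRBRBBB · max L -1001/2048 · min R -125/256 ⇒ -2001/4096
14 of 15 · RBBRRRRRBRBBBR · max L -1001/2048 · min R -2001/4096 ⇒ -4003/8192
15 of 15 · RBBRRRRRBRBBBRR · max L -1001/2048 · min R -4003/8192 ⇒ -8007/16384

-8007/16384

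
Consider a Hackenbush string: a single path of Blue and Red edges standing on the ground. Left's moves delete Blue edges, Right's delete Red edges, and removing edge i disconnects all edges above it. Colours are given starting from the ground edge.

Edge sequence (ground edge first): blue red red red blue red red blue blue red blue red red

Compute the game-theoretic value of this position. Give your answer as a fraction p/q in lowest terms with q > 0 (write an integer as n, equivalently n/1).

G_1 [b]  L=[0]  R=[]  gives 1
G_2 [br]  L=[0]  R=[1]  gives 1/2
G_3 [brr]  L=[0]  R=[1/2; 1]  gives 1/4
G_4 [brrr]  L=[0]  R=[1/4; 1/2; 1]  gives 1/8
G_5 [brrrb]  L=[0; 1/8]  R=[1/4; 1/2; 1]  gives 3/16
G_6 [brrrbr]  L=[0; 1/8]  R=[3/16; 1/4; 1/2; 1]  gives 5/32
G_7 [brrrbrr]  L=[0; 1/8]  R=[5/32; 3/16; 1/4; 1/2; 1]  gives 9/64
G_8 [brrrbrrb]  L=[0; 1/8; 9/64]  R=[5/32; 3/16; 1/4; 1/2; 1]  gives 19/128
G_9 [brrrbrrbb]  L=[0; 1/8; 9/64; 19/128]  R=[5/32; 3/16; 1/4; 1/2; 1]  gives 39/256
G_10 [brrrbrrbbr]  L=[0; 1/8; 9/64; 19/128]  R=[39/256; 5/32; 3/16; 1/4; 1/2; 1]  gives 77/512
G_11 [brrrbrrbbrb]  L=[0; 1/8; 9/64; 19/128; 77/512]  R=[39/256; 5/32; 3/16; 1/4; 1/2; 1]  gives 155/1024
G_12 [brrrbrrbbrbr]  L=[0; 1/8; 9/64; 19/128; 77/512]  R=[155/1024; 39/256; 5/32; 3/16; 1/4; 1/2; 1]  gives 309/2048
G_13 [brrrbrrbbrbrr]  L=[0; 1/8; 9/64; 19/128; 77/512]  R=[309/2048; 155/1024; 39/256; 5/32; 3/16; 1/4; 1/2; 1]  gives 617/4096

617/4096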